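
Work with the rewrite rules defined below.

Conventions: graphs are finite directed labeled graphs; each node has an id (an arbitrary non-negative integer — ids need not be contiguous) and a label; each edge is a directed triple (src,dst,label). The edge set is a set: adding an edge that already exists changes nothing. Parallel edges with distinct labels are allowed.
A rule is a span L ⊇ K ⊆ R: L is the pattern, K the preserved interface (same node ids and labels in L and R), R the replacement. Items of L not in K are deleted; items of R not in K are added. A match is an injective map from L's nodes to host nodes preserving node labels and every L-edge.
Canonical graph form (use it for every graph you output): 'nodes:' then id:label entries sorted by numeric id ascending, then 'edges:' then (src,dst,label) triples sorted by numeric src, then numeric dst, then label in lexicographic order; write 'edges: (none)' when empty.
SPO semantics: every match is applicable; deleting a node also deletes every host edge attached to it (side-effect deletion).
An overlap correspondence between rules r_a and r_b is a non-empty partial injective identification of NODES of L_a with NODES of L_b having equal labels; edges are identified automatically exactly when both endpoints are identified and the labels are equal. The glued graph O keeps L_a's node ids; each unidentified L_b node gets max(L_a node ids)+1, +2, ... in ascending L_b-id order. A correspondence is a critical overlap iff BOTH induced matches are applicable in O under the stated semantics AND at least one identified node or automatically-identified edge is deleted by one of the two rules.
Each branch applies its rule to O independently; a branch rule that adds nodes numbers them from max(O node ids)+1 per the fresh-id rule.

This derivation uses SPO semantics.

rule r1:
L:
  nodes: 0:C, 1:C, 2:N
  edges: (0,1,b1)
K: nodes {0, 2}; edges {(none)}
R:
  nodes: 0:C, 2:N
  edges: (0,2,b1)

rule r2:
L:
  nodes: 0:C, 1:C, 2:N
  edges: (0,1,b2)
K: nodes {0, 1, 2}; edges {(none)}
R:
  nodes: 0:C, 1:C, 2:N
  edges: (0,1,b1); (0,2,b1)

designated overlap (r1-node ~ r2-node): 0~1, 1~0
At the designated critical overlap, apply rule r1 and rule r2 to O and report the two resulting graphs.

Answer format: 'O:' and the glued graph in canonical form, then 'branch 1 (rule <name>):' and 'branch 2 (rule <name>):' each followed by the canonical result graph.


O:
nodes: 0:C, 1:C, 2:N, 3:N
edges: (0,1,b1); (1,0,b2)
branch 1 (rule r1):
nodes: 0:C, 2:N, 3:N
edges: (0,2,b1)
branch 2 (rule r2):
nodes: 0:C, 1:C, 2:N, 3:N
edges: (0,1,b1); (1,0,b1); (1,3,b1)


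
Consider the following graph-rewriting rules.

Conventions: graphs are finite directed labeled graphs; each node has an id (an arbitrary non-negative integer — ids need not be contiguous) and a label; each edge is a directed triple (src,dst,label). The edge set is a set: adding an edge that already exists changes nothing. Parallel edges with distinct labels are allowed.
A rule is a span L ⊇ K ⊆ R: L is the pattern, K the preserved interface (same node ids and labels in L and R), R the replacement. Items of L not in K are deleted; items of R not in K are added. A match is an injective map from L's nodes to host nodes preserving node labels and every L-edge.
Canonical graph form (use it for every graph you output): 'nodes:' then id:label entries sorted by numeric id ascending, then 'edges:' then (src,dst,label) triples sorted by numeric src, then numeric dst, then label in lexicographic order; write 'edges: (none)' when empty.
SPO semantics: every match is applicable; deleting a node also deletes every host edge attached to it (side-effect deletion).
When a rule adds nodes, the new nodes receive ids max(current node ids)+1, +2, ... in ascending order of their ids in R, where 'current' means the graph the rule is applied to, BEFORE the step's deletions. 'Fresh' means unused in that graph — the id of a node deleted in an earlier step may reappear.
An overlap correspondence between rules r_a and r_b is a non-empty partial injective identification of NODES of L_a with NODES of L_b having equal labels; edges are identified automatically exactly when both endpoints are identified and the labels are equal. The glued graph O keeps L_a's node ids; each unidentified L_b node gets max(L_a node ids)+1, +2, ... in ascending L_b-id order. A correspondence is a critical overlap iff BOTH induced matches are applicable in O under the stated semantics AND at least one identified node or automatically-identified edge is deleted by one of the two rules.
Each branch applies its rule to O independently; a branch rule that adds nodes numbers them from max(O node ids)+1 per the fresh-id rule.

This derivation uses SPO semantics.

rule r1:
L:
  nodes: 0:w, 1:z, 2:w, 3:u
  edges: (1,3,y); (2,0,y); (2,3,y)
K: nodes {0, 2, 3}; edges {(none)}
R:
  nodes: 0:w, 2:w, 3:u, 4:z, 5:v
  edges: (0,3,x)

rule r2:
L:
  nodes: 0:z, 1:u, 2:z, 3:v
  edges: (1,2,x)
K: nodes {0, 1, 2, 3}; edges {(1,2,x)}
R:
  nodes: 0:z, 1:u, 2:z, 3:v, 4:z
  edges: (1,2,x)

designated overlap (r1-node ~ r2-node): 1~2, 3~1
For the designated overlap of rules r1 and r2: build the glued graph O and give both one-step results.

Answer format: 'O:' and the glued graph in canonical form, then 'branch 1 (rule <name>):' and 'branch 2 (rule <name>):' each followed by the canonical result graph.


O:
nodes: 0:w, 1:z, 2:w, 3:u, 4:z, 5:v
edges: (1,3,y); (2,0,y); (2,3,y); (3,1,x)
branch 1 (rule r1):
nodes: 0:w, 2:w, 3:u, 4:z, 5:v, 6:z, 7:v
edges: (0,3,x)
branch 2 (rule r2):
nodes: 0:w, 1:z, 2:w, 3:u, 4:z, 5:v, 6:z
edges: (1,3,y); (2,0,y); (2,3,y); (3,1,x)


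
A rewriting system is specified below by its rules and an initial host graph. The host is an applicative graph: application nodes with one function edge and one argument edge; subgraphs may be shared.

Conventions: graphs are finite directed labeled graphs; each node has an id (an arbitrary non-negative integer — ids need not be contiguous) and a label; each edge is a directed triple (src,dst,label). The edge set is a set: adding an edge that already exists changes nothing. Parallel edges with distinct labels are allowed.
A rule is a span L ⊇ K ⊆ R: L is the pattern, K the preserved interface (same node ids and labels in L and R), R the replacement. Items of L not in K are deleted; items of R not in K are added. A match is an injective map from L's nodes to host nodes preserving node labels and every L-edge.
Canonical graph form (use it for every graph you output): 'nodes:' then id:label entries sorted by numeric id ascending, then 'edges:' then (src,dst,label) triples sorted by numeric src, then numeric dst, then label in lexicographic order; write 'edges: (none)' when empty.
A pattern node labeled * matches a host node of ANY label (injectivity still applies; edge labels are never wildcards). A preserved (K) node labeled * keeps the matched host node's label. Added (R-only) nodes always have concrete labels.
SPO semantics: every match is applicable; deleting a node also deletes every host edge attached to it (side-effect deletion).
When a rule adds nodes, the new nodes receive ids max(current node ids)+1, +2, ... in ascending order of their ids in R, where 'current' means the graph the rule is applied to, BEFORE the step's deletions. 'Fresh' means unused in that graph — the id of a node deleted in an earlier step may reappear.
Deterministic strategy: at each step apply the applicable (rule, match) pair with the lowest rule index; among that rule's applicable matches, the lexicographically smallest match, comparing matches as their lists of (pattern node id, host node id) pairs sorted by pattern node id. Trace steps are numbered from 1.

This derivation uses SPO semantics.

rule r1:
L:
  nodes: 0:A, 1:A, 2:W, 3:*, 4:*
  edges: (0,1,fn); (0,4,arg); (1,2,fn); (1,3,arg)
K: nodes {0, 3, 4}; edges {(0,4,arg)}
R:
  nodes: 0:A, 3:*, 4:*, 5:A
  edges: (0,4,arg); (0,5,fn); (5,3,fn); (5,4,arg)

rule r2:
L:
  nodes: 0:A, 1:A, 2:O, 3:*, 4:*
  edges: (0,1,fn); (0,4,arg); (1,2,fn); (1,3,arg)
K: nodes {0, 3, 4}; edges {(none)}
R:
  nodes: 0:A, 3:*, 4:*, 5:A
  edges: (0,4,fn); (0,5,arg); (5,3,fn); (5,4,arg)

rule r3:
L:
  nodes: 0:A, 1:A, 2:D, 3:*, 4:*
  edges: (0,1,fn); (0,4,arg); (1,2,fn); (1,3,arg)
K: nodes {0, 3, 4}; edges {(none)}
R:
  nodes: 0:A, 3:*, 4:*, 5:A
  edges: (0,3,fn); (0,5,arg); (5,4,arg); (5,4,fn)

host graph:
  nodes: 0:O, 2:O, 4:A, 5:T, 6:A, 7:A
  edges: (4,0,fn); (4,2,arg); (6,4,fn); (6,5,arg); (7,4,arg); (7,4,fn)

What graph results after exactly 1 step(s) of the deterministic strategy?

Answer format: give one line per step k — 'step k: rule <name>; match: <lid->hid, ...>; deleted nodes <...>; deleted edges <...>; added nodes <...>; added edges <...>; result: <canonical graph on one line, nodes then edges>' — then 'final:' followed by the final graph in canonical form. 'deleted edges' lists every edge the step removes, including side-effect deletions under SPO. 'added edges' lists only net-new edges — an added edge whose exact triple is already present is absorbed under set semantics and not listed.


step 1: rule r2; match: 0->6, 1->4, 2->0, 3->2, 4->5; deleted nodes 0, 4; deleted edges (4,0,fn); (4,2,arg); (6,4,fn); (6,5,arg); (7,4,arg); (7,4,fn); added nodes 8; added edges (6,5,fn); (6,8,arg); (8,2,fn); (8,5,arg); result: nodes: 2:O, 5:T, 6:A, 7:A, 8:A edges: (6,5,fn); (6,8,arg); (8,2,fn); (8,5,arg)
final:
nodes: 2:O, 5:T, 6:A, 7:A, 8:A
edges: (6,5,fn); (6,8,arg); (8,2,fn); (8,5,arg)


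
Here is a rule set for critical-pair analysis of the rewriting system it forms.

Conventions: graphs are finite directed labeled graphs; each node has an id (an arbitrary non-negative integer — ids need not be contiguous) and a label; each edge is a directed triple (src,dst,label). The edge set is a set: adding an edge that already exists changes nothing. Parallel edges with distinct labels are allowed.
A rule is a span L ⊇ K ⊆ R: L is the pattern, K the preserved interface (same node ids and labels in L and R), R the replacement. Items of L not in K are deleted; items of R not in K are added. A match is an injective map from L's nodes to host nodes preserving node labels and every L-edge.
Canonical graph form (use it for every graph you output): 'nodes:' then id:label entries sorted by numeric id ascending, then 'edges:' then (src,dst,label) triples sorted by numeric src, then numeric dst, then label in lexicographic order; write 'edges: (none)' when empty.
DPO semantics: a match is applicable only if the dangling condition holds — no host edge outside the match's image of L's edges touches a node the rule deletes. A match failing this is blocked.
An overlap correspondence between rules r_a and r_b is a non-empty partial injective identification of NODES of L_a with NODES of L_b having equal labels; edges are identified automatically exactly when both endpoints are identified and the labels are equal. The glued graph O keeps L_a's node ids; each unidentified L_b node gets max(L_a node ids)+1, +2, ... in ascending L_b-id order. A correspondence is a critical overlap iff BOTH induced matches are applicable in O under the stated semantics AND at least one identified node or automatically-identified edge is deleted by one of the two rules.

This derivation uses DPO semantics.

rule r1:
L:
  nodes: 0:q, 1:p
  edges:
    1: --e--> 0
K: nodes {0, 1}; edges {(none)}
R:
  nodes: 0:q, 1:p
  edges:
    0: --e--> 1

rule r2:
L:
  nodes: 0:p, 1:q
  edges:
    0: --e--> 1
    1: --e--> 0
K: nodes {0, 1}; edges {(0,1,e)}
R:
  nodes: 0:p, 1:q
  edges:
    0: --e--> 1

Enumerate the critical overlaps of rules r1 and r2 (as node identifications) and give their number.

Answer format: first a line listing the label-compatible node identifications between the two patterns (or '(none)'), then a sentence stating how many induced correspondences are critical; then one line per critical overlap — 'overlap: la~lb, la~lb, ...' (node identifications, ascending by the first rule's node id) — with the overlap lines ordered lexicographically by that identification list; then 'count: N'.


label-compatible node identifications between L(r1) and L(r2): 0~1, 1~0
1 of the induced correspondences is a critical overlap of r1 and r2.
overlap: 0~1, 1~0
count: 1


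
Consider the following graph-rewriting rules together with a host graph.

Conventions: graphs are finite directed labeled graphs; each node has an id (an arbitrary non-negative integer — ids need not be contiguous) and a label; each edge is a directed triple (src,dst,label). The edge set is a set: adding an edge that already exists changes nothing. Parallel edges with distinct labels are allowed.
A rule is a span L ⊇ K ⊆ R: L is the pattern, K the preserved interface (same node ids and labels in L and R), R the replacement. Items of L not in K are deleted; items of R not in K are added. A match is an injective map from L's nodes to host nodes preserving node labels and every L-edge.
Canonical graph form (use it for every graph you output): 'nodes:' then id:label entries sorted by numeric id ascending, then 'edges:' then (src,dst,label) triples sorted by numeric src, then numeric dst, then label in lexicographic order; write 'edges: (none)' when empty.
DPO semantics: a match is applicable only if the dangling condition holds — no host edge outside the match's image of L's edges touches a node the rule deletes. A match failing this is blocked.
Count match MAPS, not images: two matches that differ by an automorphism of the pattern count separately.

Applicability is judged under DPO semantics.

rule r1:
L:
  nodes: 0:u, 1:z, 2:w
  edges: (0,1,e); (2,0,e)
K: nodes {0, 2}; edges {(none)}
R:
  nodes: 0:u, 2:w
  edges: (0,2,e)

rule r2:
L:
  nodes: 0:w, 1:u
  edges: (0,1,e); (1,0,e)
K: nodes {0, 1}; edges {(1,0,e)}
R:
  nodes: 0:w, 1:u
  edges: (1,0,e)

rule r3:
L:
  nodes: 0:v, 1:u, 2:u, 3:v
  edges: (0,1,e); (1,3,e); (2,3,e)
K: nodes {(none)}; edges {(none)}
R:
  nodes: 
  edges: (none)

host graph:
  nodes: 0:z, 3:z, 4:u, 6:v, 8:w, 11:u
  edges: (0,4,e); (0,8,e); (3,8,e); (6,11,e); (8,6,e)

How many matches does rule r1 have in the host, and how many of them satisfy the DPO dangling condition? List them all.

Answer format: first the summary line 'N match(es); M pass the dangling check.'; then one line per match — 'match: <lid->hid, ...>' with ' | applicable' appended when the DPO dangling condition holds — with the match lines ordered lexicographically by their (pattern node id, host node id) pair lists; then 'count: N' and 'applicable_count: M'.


0 match(es); 0 pass the dangling check.
count: 0
applicable_count: 0


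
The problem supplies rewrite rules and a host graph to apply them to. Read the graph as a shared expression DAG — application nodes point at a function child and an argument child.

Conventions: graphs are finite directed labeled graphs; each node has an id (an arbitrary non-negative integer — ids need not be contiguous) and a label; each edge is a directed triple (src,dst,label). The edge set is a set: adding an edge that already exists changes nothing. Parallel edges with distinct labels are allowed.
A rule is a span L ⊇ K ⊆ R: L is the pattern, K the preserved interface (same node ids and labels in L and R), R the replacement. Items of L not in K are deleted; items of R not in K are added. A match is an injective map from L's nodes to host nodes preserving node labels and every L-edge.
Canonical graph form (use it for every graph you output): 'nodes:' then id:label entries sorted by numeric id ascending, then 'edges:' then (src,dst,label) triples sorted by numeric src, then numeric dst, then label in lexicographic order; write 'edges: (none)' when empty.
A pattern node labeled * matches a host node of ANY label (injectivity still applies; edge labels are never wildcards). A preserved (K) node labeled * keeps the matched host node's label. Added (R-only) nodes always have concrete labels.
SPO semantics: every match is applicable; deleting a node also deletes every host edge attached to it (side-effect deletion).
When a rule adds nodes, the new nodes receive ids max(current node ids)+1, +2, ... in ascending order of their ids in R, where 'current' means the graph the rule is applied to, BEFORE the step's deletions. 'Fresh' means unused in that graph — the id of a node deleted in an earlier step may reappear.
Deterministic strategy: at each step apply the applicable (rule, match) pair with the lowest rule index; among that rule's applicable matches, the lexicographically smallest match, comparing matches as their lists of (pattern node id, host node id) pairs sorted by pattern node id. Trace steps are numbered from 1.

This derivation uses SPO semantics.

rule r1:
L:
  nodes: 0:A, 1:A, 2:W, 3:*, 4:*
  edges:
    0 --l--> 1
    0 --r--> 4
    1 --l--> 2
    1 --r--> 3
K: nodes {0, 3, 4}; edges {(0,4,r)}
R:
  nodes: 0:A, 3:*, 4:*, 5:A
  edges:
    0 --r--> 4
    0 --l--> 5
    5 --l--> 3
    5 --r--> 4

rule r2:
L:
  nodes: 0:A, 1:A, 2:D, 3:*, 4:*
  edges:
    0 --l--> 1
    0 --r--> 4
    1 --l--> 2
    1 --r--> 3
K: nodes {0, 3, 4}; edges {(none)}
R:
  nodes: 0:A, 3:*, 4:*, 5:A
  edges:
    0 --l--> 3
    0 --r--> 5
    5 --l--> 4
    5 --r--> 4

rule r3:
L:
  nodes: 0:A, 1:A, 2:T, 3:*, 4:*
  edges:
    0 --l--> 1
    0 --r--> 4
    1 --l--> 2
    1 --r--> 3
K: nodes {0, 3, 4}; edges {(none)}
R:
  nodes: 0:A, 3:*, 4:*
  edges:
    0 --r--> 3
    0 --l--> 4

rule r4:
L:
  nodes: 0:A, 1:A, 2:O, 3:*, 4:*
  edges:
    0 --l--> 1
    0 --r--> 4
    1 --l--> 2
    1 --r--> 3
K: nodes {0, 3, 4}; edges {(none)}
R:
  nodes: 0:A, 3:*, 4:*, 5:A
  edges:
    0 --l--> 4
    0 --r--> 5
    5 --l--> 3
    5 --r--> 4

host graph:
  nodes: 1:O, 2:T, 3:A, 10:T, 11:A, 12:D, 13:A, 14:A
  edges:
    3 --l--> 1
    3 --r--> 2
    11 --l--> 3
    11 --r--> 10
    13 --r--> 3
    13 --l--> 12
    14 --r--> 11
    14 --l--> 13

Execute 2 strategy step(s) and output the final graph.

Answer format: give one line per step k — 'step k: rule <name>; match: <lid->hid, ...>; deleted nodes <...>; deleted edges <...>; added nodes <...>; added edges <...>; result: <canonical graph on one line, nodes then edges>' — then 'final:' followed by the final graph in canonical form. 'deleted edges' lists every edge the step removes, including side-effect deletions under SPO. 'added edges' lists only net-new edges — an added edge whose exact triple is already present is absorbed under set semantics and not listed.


step 1: rule r2; match: 0->14, 1->13, 2->12, 3->3, 4->11; deleted nodes 12, 13; deleted edges (13,3,r); (13,12,l); (14,11,r); (14,13,l); added nodes 15; added edges (14,3,l); (14,15,r); (15,11,l); (15,11,r); result: nodes: 1:O, 2:T, 3:A, 10:T, 11:A, 14:A, 15:A edges: (3,1,l); (3,2,r); (11,3,l); (11,10,r); (14,3,l); (14,15,r); (15,11,l); (15,11,r)
step 2: rule r4; match: 0->11, 1->3, 2->1, 3->2, 4->10; deleted nodes 1, 3; deleted edges (3,1,l); (3,2,r); (11,3,l); (11,10,r); (14,3,l); added nodes 16; added edges (11,10,l); (11,16,r); (16,2,l); (16,10,r); result: nodes: 2:T, 10:T, 11:A, 14:A, 15:A, 16:A edges: (11,10,l); (11,16,r); (14,15,r); (15,11,l); (15,11,r); (16,2,l); (16,10,r)
final:
nodes: 2:T, 10:T, 11:A, 14:A, 15:A, 16:A
edges: (11,10,l); (11,16,r); (14,15,r); (15,11,l); (15,11,r); (16,2,l); (16,10,r)


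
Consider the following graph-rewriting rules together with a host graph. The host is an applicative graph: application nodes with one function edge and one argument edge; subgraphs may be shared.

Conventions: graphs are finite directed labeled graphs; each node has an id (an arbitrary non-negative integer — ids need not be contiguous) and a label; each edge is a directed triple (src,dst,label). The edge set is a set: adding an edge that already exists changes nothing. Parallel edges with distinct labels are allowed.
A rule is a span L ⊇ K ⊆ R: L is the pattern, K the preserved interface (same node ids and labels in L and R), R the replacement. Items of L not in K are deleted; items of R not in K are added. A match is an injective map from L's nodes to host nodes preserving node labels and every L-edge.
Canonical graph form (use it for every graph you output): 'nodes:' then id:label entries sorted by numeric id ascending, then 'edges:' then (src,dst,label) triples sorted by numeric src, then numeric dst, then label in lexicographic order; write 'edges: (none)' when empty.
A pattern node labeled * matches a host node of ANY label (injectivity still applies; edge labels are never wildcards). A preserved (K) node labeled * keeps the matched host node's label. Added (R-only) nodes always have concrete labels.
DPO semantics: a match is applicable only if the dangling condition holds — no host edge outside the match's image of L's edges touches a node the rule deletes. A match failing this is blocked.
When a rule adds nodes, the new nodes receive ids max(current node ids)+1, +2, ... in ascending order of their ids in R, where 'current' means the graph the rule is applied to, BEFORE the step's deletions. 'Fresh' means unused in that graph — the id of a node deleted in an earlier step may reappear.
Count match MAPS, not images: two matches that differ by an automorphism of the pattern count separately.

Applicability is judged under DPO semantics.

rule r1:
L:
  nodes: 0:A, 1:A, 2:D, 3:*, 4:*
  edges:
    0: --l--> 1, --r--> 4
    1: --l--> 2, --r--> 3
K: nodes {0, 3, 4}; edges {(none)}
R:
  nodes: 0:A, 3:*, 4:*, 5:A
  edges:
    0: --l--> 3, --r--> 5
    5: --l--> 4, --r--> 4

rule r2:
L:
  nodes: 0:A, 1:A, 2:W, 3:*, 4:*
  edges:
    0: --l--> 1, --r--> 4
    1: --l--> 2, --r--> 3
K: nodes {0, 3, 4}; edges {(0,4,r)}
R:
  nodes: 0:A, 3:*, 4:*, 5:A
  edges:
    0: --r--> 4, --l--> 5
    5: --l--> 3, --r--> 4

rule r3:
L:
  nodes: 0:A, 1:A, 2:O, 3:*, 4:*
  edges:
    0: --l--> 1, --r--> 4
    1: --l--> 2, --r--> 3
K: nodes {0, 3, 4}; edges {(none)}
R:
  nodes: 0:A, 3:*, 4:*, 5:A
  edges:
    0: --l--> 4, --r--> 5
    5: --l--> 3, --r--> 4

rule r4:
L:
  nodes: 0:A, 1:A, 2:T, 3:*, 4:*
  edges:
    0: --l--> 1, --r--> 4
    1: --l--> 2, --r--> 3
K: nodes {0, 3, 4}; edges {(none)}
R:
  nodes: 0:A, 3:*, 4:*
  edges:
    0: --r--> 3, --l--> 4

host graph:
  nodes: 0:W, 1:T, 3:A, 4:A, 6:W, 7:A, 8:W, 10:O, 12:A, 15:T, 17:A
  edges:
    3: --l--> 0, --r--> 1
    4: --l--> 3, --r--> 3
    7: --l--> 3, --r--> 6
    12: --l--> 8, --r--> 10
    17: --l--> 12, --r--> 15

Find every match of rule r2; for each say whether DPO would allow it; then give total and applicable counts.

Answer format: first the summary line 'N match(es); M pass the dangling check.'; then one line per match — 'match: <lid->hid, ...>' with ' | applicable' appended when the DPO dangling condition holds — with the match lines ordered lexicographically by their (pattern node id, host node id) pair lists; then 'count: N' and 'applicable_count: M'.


2 match(es); 1 pass the dangling check.
match: 0->7, 1->3, 2->0, 3->1, 4->6
match: 0->17, 1->12, 2->8, 3->10, 4->15 | applicable
count: 2
applicable_count: 1


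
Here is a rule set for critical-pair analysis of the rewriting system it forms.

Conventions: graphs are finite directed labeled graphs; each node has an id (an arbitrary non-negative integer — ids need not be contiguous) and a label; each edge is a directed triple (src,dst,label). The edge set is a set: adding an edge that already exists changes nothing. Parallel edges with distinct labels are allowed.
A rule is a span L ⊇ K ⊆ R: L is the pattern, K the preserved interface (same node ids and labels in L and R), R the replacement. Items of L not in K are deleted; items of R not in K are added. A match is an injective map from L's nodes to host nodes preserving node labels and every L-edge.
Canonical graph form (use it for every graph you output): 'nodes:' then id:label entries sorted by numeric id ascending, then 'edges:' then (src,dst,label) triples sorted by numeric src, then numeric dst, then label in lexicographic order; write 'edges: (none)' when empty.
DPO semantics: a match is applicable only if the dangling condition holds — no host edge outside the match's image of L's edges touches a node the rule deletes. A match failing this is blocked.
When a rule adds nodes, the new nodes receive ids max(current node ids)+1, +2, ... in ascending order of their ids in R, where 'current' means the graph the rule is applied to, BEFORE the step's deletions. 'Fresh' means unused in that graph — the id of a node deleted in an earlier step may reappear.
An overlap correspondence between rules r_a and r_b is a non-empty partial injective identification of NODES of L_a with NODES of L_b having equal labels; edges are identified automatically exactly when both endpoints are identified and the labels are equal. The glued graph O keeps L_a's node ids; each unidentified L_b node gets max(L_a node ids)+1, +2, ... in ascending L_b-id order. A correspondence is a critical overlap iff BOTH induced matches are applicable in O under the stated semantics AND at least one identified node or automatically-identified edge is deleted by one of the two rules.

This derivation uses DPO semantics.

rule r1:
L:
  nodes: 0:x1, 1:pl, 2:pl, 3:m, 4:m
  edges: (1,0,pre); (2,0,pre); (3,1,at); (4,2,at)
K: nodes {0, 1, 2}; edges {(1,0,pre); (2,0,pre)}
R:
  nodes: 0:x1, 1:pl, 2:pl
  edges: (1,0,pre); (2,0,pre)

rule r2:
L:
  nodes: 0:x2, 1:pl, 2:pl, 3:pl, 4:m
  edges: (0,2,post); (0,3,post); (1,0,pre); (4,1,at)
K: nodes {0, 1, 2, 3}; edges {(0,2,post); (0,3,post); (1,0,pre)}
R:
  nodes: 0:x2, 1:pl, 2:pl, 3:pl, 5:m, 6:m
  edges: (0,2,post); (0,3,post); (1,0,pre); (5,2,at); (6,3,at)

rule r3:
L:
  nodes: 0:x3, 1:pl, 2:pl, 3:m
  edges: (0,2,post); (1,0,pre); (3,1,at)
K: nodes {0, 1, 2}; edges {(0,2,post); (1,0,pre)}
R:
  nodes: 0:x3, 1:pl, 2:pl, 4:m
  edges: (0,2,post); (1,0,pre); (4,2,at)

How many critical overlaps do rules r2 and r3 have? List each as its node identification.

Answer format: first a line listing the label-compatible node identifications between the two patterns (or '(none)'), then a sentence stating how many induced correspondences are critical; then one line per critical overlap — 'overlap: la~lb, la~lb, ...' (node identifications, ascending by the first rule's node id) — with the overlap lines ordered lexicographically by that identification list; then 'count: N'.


label-compatible node identifications between L(r2) and L(r3): 1~1, 1~2, 2~1, 2~2, 3~1, 3~2, 4~3
3 of the induced correspondences are critical overlaps of r2 and r3.
overlap: 1~1, 2~2, 4~3
overlap: 1~1, 3~2, 4~3
overlap: 1~1, 4~3
count: 3


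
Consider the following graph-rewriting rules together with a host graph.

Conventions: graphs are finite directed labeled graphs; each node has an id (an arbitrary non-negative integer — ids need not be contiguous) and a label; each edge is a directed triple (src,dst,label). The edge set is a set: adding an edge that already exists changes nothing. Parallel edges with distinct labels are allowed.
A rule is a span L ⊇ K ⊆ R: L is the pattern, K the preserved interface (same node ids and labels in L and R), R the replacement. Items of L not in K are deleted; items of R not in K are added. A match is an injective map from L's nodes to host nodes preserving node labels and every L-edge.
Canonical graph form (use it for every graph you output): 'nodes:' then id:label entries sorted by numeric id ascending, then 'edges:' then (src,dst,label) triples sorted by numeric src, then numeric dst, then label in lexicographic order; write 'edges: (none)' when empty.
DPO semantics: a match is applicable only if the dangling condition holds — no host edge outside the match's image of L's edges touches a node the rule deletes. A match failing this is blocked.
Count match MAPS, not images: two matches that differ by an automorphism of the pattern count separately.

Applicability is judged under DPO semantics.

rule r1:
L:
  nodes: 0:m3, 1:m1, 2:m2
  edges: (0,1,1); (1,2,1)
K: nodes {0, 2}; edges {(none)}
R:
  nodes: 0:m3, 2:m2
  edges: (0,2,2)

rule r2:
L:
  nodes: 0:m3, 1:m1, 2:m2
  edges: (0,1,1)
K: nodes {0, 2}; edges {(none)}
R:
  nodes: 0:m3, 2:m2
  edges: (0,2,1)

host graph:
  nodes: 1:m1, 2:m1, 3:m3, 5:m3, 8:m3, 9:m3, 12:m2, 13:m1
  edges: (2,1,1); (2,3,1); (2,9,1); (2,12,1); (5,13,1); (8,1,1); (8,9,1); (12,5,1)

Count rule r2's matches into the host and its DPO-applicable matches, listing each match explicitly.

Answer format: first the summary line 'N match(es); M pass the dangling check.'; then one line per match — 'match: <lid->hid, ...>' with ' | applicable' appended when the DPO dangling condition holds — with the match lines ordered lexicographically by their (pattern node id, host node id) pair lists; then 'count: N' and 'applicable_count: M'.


2 match(es); 1 pass the dangling check.
match: 0->5, 1->13, 2->12 | applicable
match: 0->8, 1->1, 2->12
count: 2
applicable_count: 1


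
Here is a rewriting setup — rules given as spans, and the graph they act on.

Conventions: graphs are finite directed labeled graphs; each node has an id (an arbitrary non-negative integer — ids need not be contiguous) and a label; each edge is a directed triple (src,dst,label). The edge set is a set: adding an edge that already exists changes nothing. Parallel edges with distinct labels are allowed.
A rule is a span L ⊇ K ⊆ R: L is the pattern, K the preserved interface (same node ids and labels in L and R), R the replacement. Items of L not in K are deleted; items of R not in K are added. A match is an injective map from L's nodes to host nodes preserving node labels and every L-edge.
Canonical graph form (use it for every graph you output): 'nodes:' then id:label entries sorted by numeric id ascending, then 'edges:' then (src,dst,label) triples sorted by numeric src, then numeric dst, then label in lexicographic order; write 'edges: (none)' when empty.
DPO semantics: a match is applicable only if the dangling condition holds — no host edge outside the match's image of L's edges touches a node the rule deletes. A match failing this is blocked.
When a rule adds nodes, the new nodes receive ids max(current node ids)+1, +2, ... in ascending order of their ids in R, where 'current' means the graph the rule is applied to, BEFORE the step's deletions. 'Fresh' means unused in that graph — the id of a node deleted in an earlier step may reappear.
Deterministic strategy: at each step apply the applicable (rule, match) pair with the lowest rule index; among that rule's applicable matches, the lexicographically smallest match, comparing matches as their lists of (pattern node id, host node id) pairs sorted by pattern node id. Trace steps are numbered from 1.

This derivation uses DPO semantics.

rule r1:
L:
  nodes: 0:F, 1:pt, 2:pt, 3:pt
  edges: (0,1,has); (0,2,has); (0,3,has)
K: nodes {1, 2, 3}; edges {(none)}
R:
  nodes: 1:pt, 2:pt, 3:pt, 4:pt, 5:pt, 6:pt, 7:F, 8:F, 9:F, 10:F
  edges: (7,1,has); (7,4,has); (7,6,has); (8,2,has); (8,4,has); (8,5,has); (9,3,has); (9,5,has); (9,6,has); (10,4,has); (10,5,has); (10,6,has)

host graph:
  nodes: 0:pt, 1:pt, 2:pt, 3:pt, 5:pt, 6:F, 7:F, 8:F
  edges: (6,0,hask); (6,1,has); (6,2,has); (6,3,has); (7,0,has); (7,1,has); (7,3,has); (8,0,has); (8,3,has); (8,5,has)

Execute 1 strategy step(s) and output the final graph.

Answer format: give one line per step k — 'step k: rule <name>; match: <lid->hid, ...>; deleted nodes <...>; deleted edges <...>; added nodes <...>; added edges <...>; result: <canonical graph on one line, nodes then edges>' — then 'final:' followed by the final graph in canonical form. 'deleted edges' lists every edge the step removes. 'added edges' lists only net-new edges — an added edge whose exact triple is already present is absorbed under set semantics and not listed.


step 1: rule r1; match: 0->7, 1->0, 2->1, 3->3; deleted nodes 7; deleted edges (7,0,has); (7,1,has); (7,3,has); added nodes 9, 10, 11, 12, 13, 14, 15; added edges (12,0,has); (12,9,has); (12,11,has); (13,1,has); (13,9,has); (13,10,has); (14,3,has); (14,10,has); (14,11,has); (15,9,has); (15,10,has); (15,11,has); result: nodes: 0:pt, 1:pt, 2:pt, 3:pt, 5:pt, 6:F, 8:F, 9:pt, 10:pt, 11:pt, 12:F, 13:F, 14:F, 15:F edges: (6,0,hask); (6,1,has); (6,2,has); (6,3,has); (8,0,has); (8,3,has); (8,5,has); (12,0,has); (12,9,has); (12,11,has); (13,1,has); (13,9,has); (13,10,has); (14,3,has); (14,10,has); (14,11,has); (15,9,has); (15,10,has); (15,11,has)
final:
nodes: 0:pt, 1:pt, 2:pt, 3:pt, 5:pt, 6:F, 8:F, 9:pt, 10:pt, 11:pt, 12:F, 13:F, 14:F, 15:F
edges: (6,0,hask); (6,1,has); (6,2,has); (6,3,has); (8,0,has); (8,3,has); (8,5,has); (12,0,has); (12,9,has); (12,11,has); (13,1,has); (13,9,has); (13,10,has); (14,3,has); (14,10,has); (14,11,has); (15,9,has); (15,10,has); (15,11,has)


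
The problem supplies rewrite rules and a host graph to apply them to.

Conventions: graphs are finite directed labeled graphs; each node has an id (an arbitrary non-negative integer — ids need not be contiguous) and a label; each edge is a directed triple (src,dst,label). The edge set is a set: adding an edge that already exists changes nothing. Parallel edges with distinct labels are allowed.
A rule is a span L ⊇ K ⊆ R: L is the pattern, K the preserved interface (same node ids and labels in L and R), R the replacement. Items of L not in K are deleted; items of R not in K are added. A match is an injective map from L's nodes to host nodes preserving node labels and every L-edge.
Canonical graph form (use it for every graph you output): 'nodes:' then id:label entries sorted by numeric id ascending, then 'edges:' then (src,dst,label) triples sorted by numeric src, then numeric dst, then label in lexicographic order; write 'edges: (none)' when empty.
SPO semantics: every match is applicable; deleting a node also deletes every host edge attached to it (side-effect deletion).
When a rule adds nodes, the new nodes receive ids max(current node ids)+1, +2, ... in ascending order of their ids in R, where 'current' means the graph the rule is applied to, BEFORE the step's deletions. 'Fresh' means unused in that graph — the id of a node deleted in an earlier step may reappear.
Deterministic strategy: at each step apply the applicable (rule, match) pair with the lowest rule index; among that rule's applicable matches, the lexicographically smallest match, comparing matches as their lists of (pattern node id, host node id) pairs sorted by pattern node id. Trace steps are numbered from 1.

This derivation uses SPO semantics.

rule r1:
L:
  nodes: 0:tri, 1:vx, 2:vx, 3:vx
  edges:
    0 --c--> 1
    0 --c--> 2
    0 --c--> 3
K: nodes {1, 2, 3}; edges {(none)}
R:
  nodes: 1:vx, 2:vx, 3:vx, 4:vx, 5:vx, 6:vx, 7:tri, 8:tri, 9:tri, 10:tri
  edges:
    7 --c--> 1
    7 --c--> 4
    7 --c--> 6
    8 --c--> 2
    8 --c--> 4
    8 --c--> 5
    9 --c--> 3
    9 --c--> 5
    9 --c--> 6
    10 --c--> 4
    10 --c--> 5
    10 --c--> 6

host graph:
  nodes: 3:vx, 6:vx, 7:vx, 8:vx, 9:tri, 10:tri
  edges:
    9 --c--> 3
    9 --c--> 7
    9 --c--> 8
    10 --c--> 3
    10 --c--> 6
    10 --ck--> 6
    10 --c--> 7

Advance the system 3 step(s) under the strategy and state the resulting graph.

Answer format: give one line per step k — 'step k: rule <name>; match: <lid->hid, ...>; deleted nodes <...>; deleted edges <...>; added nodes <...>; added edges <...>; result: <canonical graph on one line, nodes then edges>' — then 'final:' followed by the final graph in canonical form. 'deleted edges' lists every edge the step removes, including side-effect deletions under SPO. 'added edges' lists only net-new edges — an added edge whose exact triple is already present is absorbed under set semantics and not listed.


step 1: rule r1; match: 0->9, 1->3, 2->7, 3->8; deleted nodes 9; deleted edges (9,3,c); (9,7,c); (9,8,c); added nodes 11, 12, 13, 14, 15, 16, 17; added edges (14,3,c); (14,11,c); (14,13,c); (15,7,c); (15,11,c); (15,12,c); (16,8,c); (16,12,c); (16,13,c); (17,11,c); (17,12,c); (17,13,c); result: nodes: 3:vx, 6:vx, 7:vx, 8:vx, 10:tri, 11:vx, 12:vx, 13:vx, 14:tri, 15:tri, 16:tri, 17:tri edges: (10,3,c); (10,6,c); (10,6,ck); (10,7,c); (14,3,c); (14,11,c); (14,13,c); (15,7,c); (15,11,c); (15,12,c); (16,8,c); (16,12,c); (16,13,c); (17,11,c); (17,12,c); (17,13,c)
step 2: rule r1; match: 0->10, 1->3, 2->6, 3->7; deleted nodes 10; deleted edges (10,3,c); (10,6,c); (10,6,ck); (10,7,c); added nodes 18, 19, 20, 21, 22, 23, 24; added edges (21,3,c); (21,18,c); (21,20,c); (22,6,c); (22,18,c); (22,19,c); (23,7,c); (23,19,c); (23,20,c); (24,18,c); (24,19,c); (24,20,c); result: nodes: 3:vx, 6:vx, 7:vx, 8:vx, 11:vx, 12:vx, 13:vx, 14:tri, 15:tri, 16:tri, 17:tri, 18:vx, 19:vx, 20:vx, 21:tri, 22:tri, 23:tri, 24:tri edges: (14,3,c); (14,11,c); (14,13,c); (15,7,c); (15,11,c); (15,12,c); (16,8,c); (16,12,c); (16,13,c); (17,11,c); (17,12,c); (17,13,c); (21,3,c); (21,18,c); (21,20,c); (22,6,c); (22,18,c); (22,19,c); (23,7,c); (23,19,c); (23,20,c); (24,18,c); (24,19,c); (24,20,c)
step 3: rule r1; match: 0->14, 1->3, 2->11, 3->13; deleted nodes 14; deleted edges (14,3,c); (14,11,c); (14,13,c); added nodes 25, 26, 27, 28, 29, 30, 31; added edges (28,3,c); (28,25,c); (28,27,c); (29,11,c); (29,25,c); (29,26,c); (30,13,c); (30,26,c); (30,27,c); (31,25,c); (31,26,c); (31,27,c); result: nodes: 3:vx, 6:vx, 7:vx, 8:vx, 11:vx, 12:vx, 13:vx, 15:tri, 16:tri, 17:tri, 18:vx, 19:vx, 20:vx, 21:tri, 22:tri, 23:tri, 24:tri, 25:vx, 26:vx, 27:vx, 28:tri, 29:tri, 30:tri, 31:tri edges: (15,7,c); (15,11,c); (15,12,c); (16,8,c); (16,12,c); (16,13,c); (17,11,c); (17,12,c); (17,13,c); (21,3,c); (21,18,c); (21,20,c); (22,6,c); (22,18,c); (22,19,c); (23,7,c); (23,19,c); (23,20,c); (24,18,c); (24,19,c); (24,20,c); (28,3,c); (28,25,c); (28,27,c); (29,11,c); (29,25,c); (29,26,c); (30,13,c); (30,26,c); (30,27,c); (31,25,c); (31,26,c); (31,27,c)
final:
nodes: 3:vx, 6:vx, 7:vx, 8:vx, 11:vx, 12:vx, 13:vx, 15:tri, 16:tri, 17:tri, 18:vx, 19:vx, 20:vx, 21:tri, 22:tri, 23:tri, 24:tri, 25:vx, 26:vx, 27:vx, 28:tri, 29:tri, 30:tri, 31:tri
edges: (15,7,c); (15,11,c); (15,12,c); (16,8,c); (16,12,c); (16,13,c); (17,11,c); (17,12,c); (17,13,c); (21,3,c); (21,18,c); (21,20,c); (22,6,c); (22,18,c); (22,19,c); (23,7,c); (23,19,c); (23,20,c); (24,18,c); (24,19,c); (24,20,c); (28,3,c); (28,25,c); (28,27,c); (29,11,c); (29,25,c); (29,26,c); (30,13,c); (30,26,c); (30,27,c); (31,25,c); (31,26,c); (31,27,c)


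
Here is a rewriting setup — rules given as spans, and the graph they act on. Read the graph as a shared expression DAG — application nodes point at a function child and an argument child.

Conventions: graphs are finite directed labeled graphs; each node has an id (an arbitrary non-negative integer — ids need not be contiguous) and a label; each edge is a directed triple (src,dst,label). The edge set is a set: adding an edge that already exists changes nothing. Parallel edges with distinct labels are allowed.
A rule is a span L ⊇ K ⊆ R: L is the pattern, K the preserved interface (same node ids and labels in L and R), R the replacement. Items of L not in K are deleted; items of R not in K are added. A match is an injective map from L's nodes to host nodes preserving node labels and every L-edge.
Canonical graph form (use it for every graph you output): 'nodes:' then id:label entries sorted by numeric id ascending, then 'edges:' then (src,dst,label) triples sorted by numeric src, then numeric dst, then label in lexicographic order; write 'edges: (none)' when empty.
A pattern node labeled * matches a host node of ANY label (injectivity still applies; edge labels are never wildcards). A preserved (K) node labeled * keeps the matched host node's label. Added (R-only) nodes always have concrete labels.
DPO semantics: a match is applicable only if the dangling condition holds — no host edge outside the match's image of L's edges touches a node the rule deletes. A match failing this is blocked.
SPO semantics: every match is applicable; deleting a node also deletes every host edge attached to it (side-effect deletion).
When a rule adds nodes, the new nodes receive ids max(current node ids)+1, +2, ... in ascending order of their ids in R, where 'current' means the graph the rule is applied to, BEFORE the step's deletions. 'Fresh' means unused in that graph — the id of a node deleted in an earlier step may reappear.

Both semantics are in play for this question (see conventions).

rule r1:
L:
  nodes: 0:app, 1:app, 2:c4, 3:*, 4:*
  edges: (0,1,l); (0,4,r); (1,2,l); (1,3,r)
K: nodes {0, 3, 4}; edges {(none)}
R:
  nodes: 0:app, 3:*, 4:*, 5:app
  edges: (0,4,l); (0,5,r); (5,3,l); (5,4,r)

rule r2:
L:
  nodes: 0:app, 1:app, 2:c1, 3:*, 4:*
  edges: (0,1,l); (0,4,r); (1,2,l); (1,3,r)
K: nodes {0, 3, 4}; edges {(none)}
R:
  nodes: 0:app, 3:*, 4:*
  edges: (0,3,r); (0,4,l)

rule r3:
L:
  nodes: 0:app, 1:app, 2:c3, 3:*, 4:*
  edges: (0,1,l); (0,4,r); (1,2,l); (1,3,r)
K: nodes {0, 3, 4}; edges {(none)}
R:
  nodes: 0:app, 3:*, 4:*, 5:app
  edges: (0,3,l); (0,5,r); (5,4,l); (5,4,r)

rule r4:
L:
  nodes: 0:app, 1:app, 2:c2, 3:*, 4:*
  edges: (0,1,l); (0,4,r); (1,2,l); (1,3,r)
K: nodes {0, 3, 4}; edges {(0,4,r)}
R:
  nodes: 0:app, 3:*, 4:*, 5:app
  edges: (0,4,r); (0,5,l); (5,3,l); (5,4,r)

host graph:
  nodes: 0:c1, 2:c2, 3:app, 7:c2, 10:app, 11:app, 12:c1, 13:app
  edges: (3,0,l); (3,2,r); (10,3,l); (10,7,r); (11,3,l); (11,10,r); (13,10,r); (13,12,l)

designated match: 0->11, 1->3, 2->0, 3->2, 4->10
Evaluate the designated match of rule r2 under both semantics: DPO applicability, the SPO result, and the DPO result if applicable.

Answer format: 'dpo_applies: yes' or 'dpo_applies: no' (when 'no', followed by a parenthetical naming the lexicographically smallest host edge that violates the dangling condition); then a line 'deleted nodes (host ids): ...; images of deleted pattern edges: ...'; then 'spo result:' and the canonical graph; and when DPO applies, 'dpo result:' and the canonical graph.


dpo_applies: no
(the rule deletes node 3, which keeps host edge (10,3,l) outside the match image — the dangling condition fails, DPO blocks; SPO proceeds and side-deletes such edges)
deleted nodes (host ids): 0, 3; images of deleted pattern edges: (3,0,l); (3,2,r); (11,3,l); (11,10,r)
spo result:
nodes: 2:c2, 7:c2, 10:app, 11:app, 12:c1, 13:app
edges: (10,7,r); (11,2,r); (11,10,l); (13,10,r); (13,12,l)
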